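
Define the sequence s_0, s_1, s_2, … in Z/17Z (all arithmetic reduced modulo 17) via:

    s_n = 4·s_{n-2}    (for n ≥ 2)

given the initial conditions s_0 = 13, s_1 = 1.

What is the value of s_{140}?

s_2 = 0·1 + 4·13 = 1
s_3 = 0·1 + 4·1 = 4
s_4 = 0·4 + 4·1 = 4
s_5 = 0·4 + 4·4 = 16
s_6 = 0·16 + 4·4 = 16
s_7 = 0·16 + 4·16 = 13
s_8 = 0·13 + 4·16 = 13
s_9 = 0·13 + 4·13 = 1
(s_8, s_9) = (13, 1) = (s_0, s_1), so the sequence has period 8.
140 ≡ 4 (mod 8), hence s_140 = s_4 = 4.

4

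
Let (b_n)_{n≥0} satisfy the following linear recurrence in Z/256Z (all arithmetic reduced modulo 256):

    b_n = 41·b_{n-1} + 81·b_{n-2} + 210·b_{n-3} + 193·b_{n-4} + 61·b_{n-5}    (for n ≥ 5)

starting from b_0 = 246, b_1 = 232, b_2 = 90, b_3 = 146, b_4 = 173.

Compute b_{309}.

75

b_5 = 41·173 + 81·146 + 210·90 + 193·232 + 61·246 = 65
b_6 = 41·65 + 81·173 + 210·146 + 193·90 + 61·232 = 12
b_7 = 41·12 + 81·65 + 210·173 + 193·146 + 61·90 = 235
b_8 = 41·235 + 81·12 + 210·65 + 193·173 + 61·146 = 248
b_9 = 41·248 + 81·235 + 210·12 + 193·65 + 61·173 = 37
b_10 = 41·37 + 81·248 + 210·235 + 193·12 + 61·65 = 180
Continuing the recurrence:
  b_11 = 0;  b_12 = 69;  b_13 = 178;  b_14 = 220;  b_15 = 12;  b_16 = 145
  b_17 = 32;  b_18 = 31;  b_19 = 129;  b_20 = 229;  b_21 = 153;  b_22 = 199
  b_23 = 198;  b_24 = 145;  b_25 = 7;  b_26 = 232;  b_27 = 2;  b_28 = 247
  b_29 = 85;  b_30 = 251;  b_31 = 128;  b_32 = 86;  b_33 = 28;  b_34 = 46
  b_35 = 21;  b_36 = 57;  b_37 = 28;  b_38 = 25;  b_39 = 106;  b_40 = 213
  b_41 = 218;  b_42 = 200;  b_43 = 155;  b_44 = 198;  b_45 = 236;  b_46 = 82
  b_47 = 189;  b_48 = 4;  b_49 = 207;  b_50 = 131;  b_51 = 201;  b_52 = 127
  b_53 = 105;  b_54 = 248;  b_55 = 223;  b_56 = 245;  b_57 = 168;  b_58 = 88
  b_59 = 113;  b_60 = 153;  b_61 = 123;  b_62 = 46;  b_63 = 244;  b_64 = 206
  b_65 = 30;  b_66 = 33;  b_67 = 173;  b_68 = 52;  b_69 = 215;  b_70 = 212
  b_71 = 237;  b_72 = 212;  b_73 = 84;  b_74 = 1;  b_75 = 214;  b_76 = 204
  b_77 = 12;  b_78 = 201;  b_79 = 232;  b_80 = 99;  b_81 = 205;  b_82 = 221
  b_83 = 69;  b_84 = 15;  b_85 = 170;  b_86 = 9;  b_87 = 55;  b_88 = 220
  b_89 = 194;  b_90 = 23;  b_91 = 37;  b_92 = 79;  b_93 = 232;  b_94 = 18
  b_95 = 120;  b_96 = 154;  b_97 = 33;  b_98 = 77;  b_99 = 220;  b_100 = 93
  b_101 = 62;  b_102 = 189;  b_103 = 98;  b_104 = 228;  b_105 = 119;  b_106 = 218
  b_107 = 132;  b_108 = 250;  b_109 = 173;  b_110 = 204;  b_111 = 243;  b_112 = 79
  b_113 = 225;  b_114 = 99;  b_115 = 169;  b_116 = 108;  b_117 = 111;  b_118 = 213
  b_119 = 212;  b_120 = 24;  b_121 = 17;  b_122 = 65;  b_123 = 15;  b_124 = 134
  b_125 = 16;  b_126 = 82;  b_127 = 234;  b_128 = 37;  b_129 = 57;  b_130 = 108
  b_131 = 163;  b_132 = 176;  b_133 = 37;  b_134 = 84;  b_135 = 40;  b_136 = 221
  b_137 = 202;  b_138 = 60;  b_139 = 252;  b_140 = 49;  b_141 = 192;  b_142 = 87
  b_143 = 41;  b_144 = 149;  b_145 = 161;  b_146 = 231;  b_147 = 206;  b_148 = 65
  b_149 = 247;  b_150 = 160;  b_151 = 114;  b_152 = 151;  b_153 = 53;  b_154 = 67
  b_155 = 112;  b_156 = 158;  b_157 = 164;  b_158 = 70;  b_159 = 29;  b_160 = 33
  b_161 = 44;  b_162 = 33;  b_163 = 210;  b_164 = 245;  b_165 = 202;  b_166 = 128
  b_167 = 147;  b_168 = 126;  b_169 = 92;  b_170 = 210;  b_171 = 109;  b_172 = 100
  b_173 = 39;  b_174 = 139;  b_175 = 217;  b_176 = 23;  b_177 = 153;  b_178 = 224
  b_179 = 223;  b_180 = 37;  b_181 = 16;  b_182 = 136;  b_183 = 177;  b_184 = 137
  b_185 = 99;  b_186 = 190;  b_187 = 252;  b_188 = 38;  b_189 = 246;  b_190 = 249
  b_191 = 37;  b_192 = 52;  b_193 = 207;  b_194 = 76;  b_195 = 141;  b_196 = 116
  b_197 = 252;  b_198 = 89;  b_199 = 142;  b_200 = 172;  b_201 = 28;  b_202 = 137
  b_203 = 40;  b_204 = 59;  b_205 = 149;  b_206 = 77;  b_207 = 173;  b_208 = 79
  b_209 = 242;  b_210 = 57;  b_211 = 71;  b_212 = 180;  b_213 = 82;  b_214 = 247
  b_215 = 69;  b_216 = 23;  b_217 = 216;  b_218 = 58;  b_219 = 96;  b_220 = 178
  b_221 = 201;  b_222 = 117;  b_223 = 140;  b_224 = 101;  b_225 = 102;  b_226 = 61
  b_227 = 82;  b_228 = 156;  b_229 = 239;  b_230 = 50;  b_231 = 244;  b_232 = 26
  b_233 = 189;  b_234 = 76;  b_235 = 43;  b_236 = 183;  b_237 = 241;  b_238 = 27
  b_239 = 57;  b_240 = 148;  b_241 = 47;  b_242 = 229;  b_243 = 92;  b_244 = 232
  b_245 = 209;  b_246 = 49;  b_247 = 55;  b_248 = 150;  b_249 = 120;  b_250 = 138
  b_251 = 66;  b_252 = 221;  b_253 = 177;  b_254 = 12;  b_255 = 219;  b_256 = 104
  b_257 = 229;  b_258 = 116;  b_259 = 80;  b_260 = 245;  b_261 = 34;  b_262 = 156
  b_263 = 172;  b_264 = 145;  b_265 = 160;  b_266 = 79;  b_267 = 17;  b_268 = 69
  b_269 = 105;  b_270 = 71;  b_271 = 214;  b_272 = 241;  b_273 = 39;  b_274 = 152
  b_275 = 162;  b_276 = 183;  b_277 = 21;  b_278 = 11;  b_279 = 224;  b_280 = 38
  b_281 = 108;  b_282 = 94;  b_283 = 229;  b_284 = 9;  b_285 = 124;  b_286 = 41
  b_287 = 58;  b_288 = 85;  b_289 = 58;  b_290 = 56;  b_291 = 139;  b_292 = 118
  b_293 = 204;  b_294 = 18;  b_295 = 93;  b_296 = 4;  b_297 = 191;  b_298 = 83
  b_299 = 105;  b_300 = 239;  b_301 = 137;  b_302 = 200;  b_303 = 95;  b_304 = 21
  b_305 = 184;  b_306 = 120;  b_307 = 241
b_308 = 41·241 + 81·120 + 210·184 + 193·21 + 61·95 = 249
b_309 = 41·249 + 81·241 + 210·120 + 193·184 + 61·21 = 75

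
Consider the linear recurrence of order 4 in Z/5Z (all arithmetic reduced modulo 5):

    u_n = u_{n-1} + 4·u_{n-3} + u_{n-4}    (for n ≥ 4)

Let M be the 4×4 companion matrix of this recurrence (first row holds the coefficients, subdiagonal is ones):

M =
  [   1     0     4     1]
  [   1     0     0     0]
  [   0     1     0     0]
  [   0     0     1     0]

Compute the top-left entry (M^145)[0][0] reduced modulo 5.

1

(M^145)[0][0] is the top entry after applying M 145 times to the unit state (1, 0, 0, 0). Equivalently it is h_{148} for the auxiliary sequence (h_n) obeying the same recurrence with h_3 = 1 and h_i = 0 for 0 ≤ i < 3:
h_4 = 1·1 + 0·0 + 4·0 + 1·0 = 1
h_5 = 1·1 + 0·1 + 4·0 + 1·0 = 1
h_6 = 1·1 + 0·1 + 4·1 + 1·0 = 0
h_7 = 1·0 + 0·1 + 4·1 + 1·1 = 0
h_8 = 1·0 + 0·0 + 4·1 + 1·1 = 0
h_9 = 1·0 + 0·0 + 4·0 + 1·1 = 1
(h_6, h_7, h_8, h_9) = (0, 0, 0, 1) = (h_0, h_1, h_2, h_3), so the sequence has period 6.
148 ≡ 4 (mod 6), hence h_148 = h_4 = 1.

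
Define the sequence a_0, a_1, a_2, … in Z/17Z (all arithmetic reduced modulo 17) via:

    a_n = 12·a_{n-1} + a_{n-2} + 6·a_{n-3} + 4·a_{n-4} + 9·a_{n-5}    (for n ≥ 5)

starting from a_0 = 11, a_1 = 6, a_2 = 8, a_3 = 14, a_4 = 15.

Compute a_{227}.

a_5 = 12·15 + 1·14 + 6·8 + 4·6 + 9·11 = 8
a_6 = 12·8 + 1·15 + 6·14 + 4·8 + 9·6 = 9
a_7 = 12·9 + 1·8 + 6·15 + 4·14 + 9·8 = 11
a_8 = 12·11 + 1·9 + 6·8 + 4·15 + 9·14 = 1
a_9 = 12·1 + 1·11 + 6·9 + 4·8 + 9·15 = 6
a_10 = 12·6 + 1·1 + 6·11 + 4·9 + 9·8 = 9
Continuing the recurrence:
  a_11 = 7;  a_12 = 11;  a_13 = 5;  a_14 = 16;  a_15 = 15;  a_16 = 10
  a_17 = 10;  a_18 = 6;  a_19 = 6;  a_20 = 7;  a_21 = 1;  a_22 = 16
  a_23 = 7;  a_24 = 1;  a_25 = 12;  a_26 = 5;  a_27 = 12;  a_28 = 16
  a_29 = 2;  a_30 = 2;  a_31 = 11;  a_32 = 12;  a_33 = 13;  a_34 = 5
  a_35 = 3;  a_36 = 11;  a_37 = 2;  a_38 = 3;  a_39 = 8;  a_40 = 12
  a_41 = 5;  a_42 = 14;  a_43 = 15;  a_44 = 4;  a_45 = 3;  a_46 = 10
  a_47 = 10;  a_48 = 10;  a_49 = 0;  a_50 = 1;  a_51 = 15;  a_52 = 5
  a_53 = 1;  a_54 = 9;  a_55 = 4;  a_56 = 14;  a_57 = 3;  a_58 = 0
  a_59 = 14;  a_60 = 6;  a_61 = 3;  a_62 = 0;  a_63 = 10;  a_64 = 16
  a_65 = 13;  a_66 = 4;  a_67 = 10;  a_68 = 16;  a_69 = 14;  a_70 = 3
  a_71 = 1;  a_72 = 15;  a_73 = 8;  a_74 = 0;  a_75 = 10;  a_76 = 16
  a_77 = 12;  a_78 = 3;  a_79 = 14;  a_80 = 6;  a_81 = 7;  a_82 = 5
  a_83 = 16;  a_84 = 15;  a_85 = 2;  a_86 = 14;  a_87 = 12;  a_88 = 0
  a_89 = 1;  a_90 = 5;  a_91 = 14;  a_92 = 15;  a_93 = 7;  a_94 = 8
  a_95 = 5;  a_96 = 7;  a_97 = 11;  a_98 = 9;  a_99 = 15;  a_100 = 5
  a_101 = 15;  a_102 = 2;  a_103 = 6;  a_104 = 13;  a_105 = 7;  a_106 = 4
  a_107 = 5;  a_108 = 8;  a_109 = 15;  a_110 = 8;  a_111 = 11;  a_112 = 1
  a_113 = 16;  a_114 = 1;  a_115 = 14;  a_116 = 11;  a_117 = 4;  a_118 = 2
  a_119 = 6;  a_120 = 13;  a_121 = 0;  a_122 = 8;  a_123 = 12;  a_124 = 3
  a_125 = 9;  a_126 = 11;  a_127 = 7;  a_128 = 14;  a_129 = 15;  a_130 = 4
  a_131 = 2;  a_132 = 16;  a_133 = 13;  a_134 = 12;  a_135 = 8;  a_136 = 13
  a_137 = 7;  a_138 = 4;  a_139 = 1;  a_140 = 12;  a_141 = 8;  a_142 = 6
  a_143 = 5;  a_144 = 1;  a_145 = 6;  a_146 = 12;  a_147 = 9;  a_148 = 1
  a_149 = 7;  a_150 = 3;  a_151 = 6;  a_152 = 15;  a_153 = 3;  a_154 = 9
  a_155 = 14;  a_156 = 3;  a_157 = 13;  a_158 = 0;  a_159 = 15;  a_160 = 5
  a_161 = 1;  a_162 = 3;  a_163 = 8;  a_164 = 5;  a_165 = 16;  a_166 = 11
  a_167 = 16;  a_168 = 0;  a_169 = 4;  a_170 = 9;  a_171 = 3;  a_172 = 9
  a_173 = 11;  a_174 = 10;  a_175 = 6;  a_176 = 7;  a_177 = 3;  a_178 = 14
  a_179 = 4;  a_180 = 9;  a_181 = 16;  a_182 = 2;  a_183 = 15;  a_184 = 10
  a_185 = 3;  a_186 = 16;  a_187 = 10;  a_188 = 6;  a_189 = 8;  a_190 = 15
  a_191 = 0;  a_192 = 7;  a_193 = 5;  a_194 = 12;  a_195 = 3;  a_196 = 4
  a_197 = 2;  a_198 = 3;  a_199 = 12;  a_200 = 15;  a_201 = 16;  a_202 = 3
  a_203 = 13;  a_204 = 15;  a_205 = 2;  a_206 = 1;  a_207 = 13;  a_208 = 6
  a_209 = 13;  a_210 = 7;  a_211 = 7;  a_212 = 4;  a_213 = 16;  a_214 = 9
  a_215 = 1;  a_216 = 9;  a_217 = 8;  a_218 = 2;  a_219 = 1;  a_220 = 5
  a_221 = 16;  a_222 = 11;  a_223 = 13;  a_224 = 3;  a_225 = 3
a_226 = 12·3 + 1·3 + 6·13 + 4·11 + 9·16 = 16
a_227 = 12·16 + 1·3 + 6·3 + 4·13 + 9·11 = 7

7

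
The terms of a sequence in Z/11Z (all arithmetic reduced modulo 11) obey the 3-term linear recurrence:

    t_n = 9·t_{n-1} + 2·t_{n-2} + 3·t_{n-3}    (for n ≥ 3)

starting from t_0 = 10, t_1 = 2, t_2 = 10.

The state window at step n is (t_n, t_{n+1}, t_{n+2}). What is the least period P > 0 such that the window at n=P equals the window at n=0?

n=0: window = (10, 2, 10)
n=1: window = (2, 10, 3)
n=2: window = (10, 3, 9)
n=3: window = (3, 9, 7)
n=4: window = (9, 7, 2)
n=5: window = (7, 2, 4)
n=6: window = (2, 4, 6)
n=7: window = (4, 6, 2)
n=8: window = (6, 2, 9)
n=9: window = (2, 9, 4)
n=10: window = (9, 4, 5)
n=11: window = (4, 5, 3)
n=12: window = (5, 3, 5)
n=13: window = (3, 5, 0)
n=14: window = (5, 0, 8)
n=15: window = (0, 8, 10)
n=16: window = (8, 10, 7)
n=17: window = (10, 7, 8)
n=18: window = (7, 8, 6)
n=19: window = (8, 6, 3)
n=20: window = (6, 3, 8)
n=21: window = (3, 8, 8)
n=22: window = (8, 8, 9)
n=23: window = (8, 9, 0)
n=24: window = (9, 0, 9)
n=25: window = (0, 9, 9)
n=26: window = (9, 9, 0)
n=27: window = (9, 0, 1)
n=28: window = (0, 1, 3)
n=29: window = (1, 3, 7)
n=30: window = (3, 7, 6)
n=31: window = (7, 6, 0)
n=32: window = (6, 0, 0)
n=33: window = (0, 0, 7)
n=34: window = (0, 7, 8)
n=35: window = (7, 8, 9)
n=36: window = (8, 9, 8)
n=37: window = (9, 8, 4)
n=38: window = (8, 4, 2)
n=39: window = (4, 2, 6)
n=40: window = (2, 6, 4)
…
n=118: window = (5, 9, 10)
n=119: window = (9, 10, 2)
n=120: window = (10, 2, 10)
window at n=120 equals window at n=0 → period = 120

120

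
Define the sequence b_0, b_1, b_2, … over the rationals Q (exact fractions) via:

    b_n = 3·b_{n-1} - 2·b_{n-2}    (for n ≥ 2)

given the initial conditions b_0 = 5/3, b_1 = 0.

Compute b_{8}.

-1270/3

b_2 = 3·0 + -2·5/3 = -10/3
b_3 = 3·-10/3 + -2·0 = -10
b_4 = 3·-10 + -2·-10/3 = -70/3
b_5 = 3·-70/3 + -2·-10 = -50
b_6 = 3·-50 + -2·-70/3 = -310/3
b_7 = 3·-310/3 + -2·-50 = -210
b_8 = 3·-210 + -2·-310/3 = -1270/3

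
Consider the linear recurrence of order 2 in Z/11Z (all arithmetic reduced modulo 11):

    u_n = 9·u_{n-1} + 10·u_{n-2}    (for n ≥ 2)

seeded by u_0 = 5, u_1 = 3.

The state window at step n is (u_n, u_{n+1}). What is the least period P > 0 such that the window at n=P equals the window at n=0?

22

n=0: window = (5, 3)
n=1: window = (3, 0)
n=2: window = (0, 8)
n=3: window = (8, 6)
n=4: window = (6, 2)
n=5: window = (2, 1)
n=6: window = (1, 7)
n=7: window = (7, 7)
n=8: window = (7, 1)
n=9: window = (1, 2)
n=10: window = (2, 6)
n=11: window = (6, 8)
n=12: window = (8, 0)
n=13: window = (0, 3)
n=14: window = (3, 5)
n=15: window = (5, 9)
n=16: window = (9, 10)
n=17: window = (10, 4)
n=18: window = (4, 4)
n=19: window = (4, 10)
n=20: window = (10, 9)
n=21: window = (9, 5)
n=22: window = (5, 3)
window at n=22 equals window at n=0 → period = 22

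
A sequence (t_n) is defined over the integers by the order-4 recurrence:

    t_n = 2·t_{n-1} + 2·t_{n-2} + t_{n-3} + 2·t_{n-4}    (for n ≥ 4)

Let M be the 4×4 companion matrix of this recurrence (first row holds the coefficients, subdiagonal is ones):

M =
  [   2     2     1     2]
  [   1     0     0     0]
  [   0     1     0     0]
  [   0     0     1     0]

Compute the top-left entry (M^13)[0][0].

(M^13)[0][0] is the top entry after applying M 13 times to the unit state (1, 0, 0, 0). Equivalently it is h_{16} for the auxiliary sequence (h_n) obeying the same recurrence with h_3 = 1 and h_i = 0 for 0 ≤ i < 3:
h_4 = 2·1 + 2·0 + 1·0 + 2·0 = 2
h_5 = 2·2 + 2·1 + 1·0 + 2·0 = 6
h_6 = 2·6 + 2·2 + 1·1 + 2·0 = 17
h_7 = 2·17 + 2·6 + 1·2 + 2·1 = 50
h_8 = 2·50 + 2·17 + 1·6 + 2·2 = 144
h_9 = 2·144 + 2·50 + 1·17 + 2·6 = 417
h_10 = 2·417 + 2·144 + 1·50 + 2·17 = 1206
h_11 = 2·1206 + 2·417 + 1·144 + 2·50 = 3490
h_12 = 2·3490 + 2·1206 + 1·417 + 2·144 = 10097
h_13 = 2·10097 + 2·3490 + 1·1206 + 2·417 = 29214
h_14 = 2·29214 + 2·10097 + 1·3490 + 2·1206 = 84524
h_15 = 2·84524 + 2·29214 + 1·10097 + 2·3490 = 244553
h_16 = 2·244553 + 2·84524 + 1·29214 + 2·10097 = 707562

707562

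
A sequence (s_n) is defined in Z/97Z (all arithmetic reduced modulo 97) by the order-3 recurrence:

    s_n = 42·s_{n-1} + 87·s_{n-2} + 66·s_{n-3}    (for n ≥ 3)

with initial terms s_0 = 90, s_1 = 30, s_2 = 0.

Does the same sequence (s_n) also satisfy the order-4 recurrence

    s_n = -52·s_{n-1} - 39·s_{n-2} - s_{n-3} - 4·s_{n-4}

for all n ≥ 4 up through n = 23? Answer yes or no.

Terms s_0..s_23: 90, 30, 0, 14, 46, 46, 68, 0, 28, 38, 55, 92, 2, 78, 16, 24, 79, 60, 16, 48, 93, 20, 71, 93
n=4: candidate gives 46, actual s_4 = 46 ✓
n=5: candidate gives 46, actual s_5 = 46 ✓
n=6: candidate gives 68, actual s_6 = 68 ✓
n=7: candidate gives 0, actual s_7 = 0 ✓
n=8: candidate gives 28, actual s_8 = 28 ✓
n=9: candidate gives 38, actual s_9 = 38 ✓
n=10: candidate gives 55, actual s_10 = 55 ✓
n=11: candidate gives 92, actual s_11 = 92 ✓
n=12: candidate gives 2, actual s_12 = 2 ✓
n=13: candidate gives 78, actual s_13 = 78 ✓
n=14: candidate gives 16, actual s_14 = 16 ✓
n=15: candidate gives 24, actual s_15 = 24 ✓
n=16: candidate gives 79, actual s_16 = 79 ✓
n=17: candidate gives 60, actual s_17 = 60 ✓
n=18: candidate gives 16, actual s_18 = 16 ✓
n=19: candidate gives 48, actual s_19 = 48 ✓
n=20: candidate gives 93, actual s_20 = 93 ✓
n=21: candidate gives 20, actual s_21 = 20 ✓
n=22: candidate gives 71, actual s_22 = 71 ✓
n=23: candidate gives 93, actual s_23 = 93 ✓

yes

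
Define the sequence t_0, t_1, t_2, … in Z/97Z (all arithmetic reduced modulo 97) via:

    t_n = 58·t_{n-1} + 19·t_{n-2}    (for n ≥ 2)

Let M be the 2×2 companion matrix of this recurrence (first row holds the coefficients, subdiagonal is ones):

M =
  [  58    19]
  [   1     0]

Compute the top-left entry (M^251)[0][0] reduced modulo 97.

67

(M^251)[0][0] is the top entry after applying M 251 times to the unit state (1, 0). Equivalently it is h_{252} for the auxiliary sequence (h_n) obeying the same recurrence with h_1 = 1 and h_i = 0 for 0 ≤ i < 1:
h_2 = 58·1 + 19·0 = 58
h_3 = 58·58 + 19·1 = 85
h_4 = 58·85 + 19·58 = 18
h_5 = 58·18 + 19·85 = 40
h_6 = 58·40 + 19·18 = 43
h_7 = 58·43 + 19·40 = 53
Continuing the recurrence:
  h_8 = 11;  h_9 = 93;  h_10 = 74;  h_11 = 45;  h_12 = 39;  h_13 = 13
  h_14 = 40;  h_15 = 45;  h_16 = 72;  h_17 = 84;  h_18 = 32;  h_19 = 57
  h_20 = 34;  h_21 = 48;  h_22 = 35;  h_23 = 32;  h_24 = 96;  h_25 = 65
  h_26 = 65;  h_27 = 58;  h_28 = 40;  h_29 = 27;  h_30 = 95;  h_31 = 9
  h_32 = 96;  h_33 = 16;  h_34 = 36;  h_35 = 64;  h_36 = 31;  h_37 = 7
  h_38 = 25;  h_39 = 31;  h_40 = 42;  h_41 = 18;  h_42 = 96;  h_43 = 90
  h_44 = 60;  h_45 = 49;  h_46 = 5;  h_47 = 57;  h_48 = 6;  h_49 = 73
  h_50 = 80;  h_51 = 13;  h_52 = 43;  h_53 = 25;  h_54 = 36;  h_55 = 41
  h_56 = 55;  h_57 = 89;  h_58 = 96;  h_59 = 81;  h_60 = 23;  h_61 = 60
  h_62 = 37;  h_63 = 85;  h_64 = 7;  h_65 = 81;  h_66 = 78;  h_67 = 49
  h_68 = 56;  h_69 = 8;  h_70 = 73;  h_71 = 21;  h_72 = 83;  h_73 = 72
  h_74 = 30;  h_75 = 4;  h_76 = 26;  h_77 = 32;  h_78 = 22;  h_79 = 41
  h_80 = 80;  h_81 = 84;  h_82 = 87;  h_83 = 46;  h_84 = 53;  h_85 = 68
  h_86 = 4;  h_87 = 69;  h_88 = 4;  h_89 = 88;  h_90 = 39;  h_91 = 54
  h_92 = 90;  h_93 = 38;  h_94 = 34;  h_95 = 75;  h_96 = 49;  h_97 = 96
  h_98 = 0;  h_99 = 78;  h_100 = 62;  h_101 = 34;  h_102 = 46;  h_103 = 16
  h_104 = 56;  h_105 = 60;  h_106 = 82;  h_107 = 76;  h_108 = 49;  h_109 = 18
  h_110 = 35;  h_111 = 44;  h_112 = 16;  h_113 = 18;  h_114 = 87;  h_115 = 53
  h_116 = 71;  h_117 = 81;  h_118 = 33;  h_119 = 58;  h_120 = 14;  h_121 = 71
  h_122 = 19;  h_123 = 26;  h_124 = 26;  h_125 = 62;  h_126 = 16;  h_127 = 69
  h_128 = 38;  h_129 = 23;  h_130 = 19;  h_131 = 84;  h_132 = 92;  h_133 = 45
  h_134 = 90;  h_135 = 61;  h_136 = 10;  h_137 = 90;  h_138 = 75;  h_139 = 46
  h_140 = 19;  h_141 = 36;  h_142 = 24;  h_143 = 39;  h_144 = 2;  h_145 = 81
  h_146 = 80;  h_147 = 68;  h_148 = 32;  h_149 = 44;  h_150 = 56;  h_151 = 10
  h_152 = 92;  h_153 = 94;  h_154 = 22;  h_155 = 55;  h_156 = 19;  h_157 = 13
  h_158 = 48;  h_159 = 24;  h_160 = 73;  h_161 = 34;  h_162 = 61;  h_163 = 13
  h_164 = 70;  h_165 = 39;  h_166 = 3;  h_167 = 42;  h_168 = 68;  h_169 = 86
  h_170 = 72;  h_171 = 87;  h_172 = 12;  h_173 = 21;  h_174 = 88;  h_175 = 71
  h_176 = 67;  h_177 = 94;  h_178 = 32;  h_179 = 53;  h_180 = 93;  h_181 = 96
  h_182 = 60;  h_183 = 66;  h_184 = 21;  h_185 = 47;  h_186 = 21;  h_187 = 74
  h_188 = 35;  h_189 = 41;  h_190 = 36;  h_191 = 54;  h_192 = 33;  h_193 = 30
  h_194 = 39;  h_195 = 19;  h_196 = 0;  h_197 = 70;  h_198 = 83;  h_199 = 33
  h_200 = 96;  h_201 = 84;  h_202 = 3;  h_203 = 24;  h_204 = 91;  h_205 = 11
  h_206 = 39;  h_207 = 46;  h_208 = 14;  h_209 = 37;  h_210 = 84;  h_211 = 46
  h_212 = 93;  h_213 = 60;  h_214 = 9;  h_215 = 13;  h_216 = 52;  h_217 = 62
  h_218 = 25;  h_219 = 9;  h_220 = 27;  h_221 = 88;  h_222 = 88;  h_223 = 83
  h_224 = 84;  h_225 = 47;  h_226 = 54;  h_227 = 48;  h_228 = 27;  h_229 = 53
  h_230 = 95;  h_231 = 18;  h_232 = 36;  h_233 = 5;  h_234 = 4;  h_235 = 36
  h_236 = 30;  h_237 = 96;  h_238 = 27;  h_239 = 92;  h_240 = 29;  h_241 = 35
  h_242 = 59;  h_243 = 13;  h_244 = 32;  h_245 = 66;  h_246 = 71;  h_247 = 37
  h_248 = 3;  h_249 = 4;  h_250 = 95
h_251 = 58·95 + 19·4 = 57
h_252 = 58·57 + 19·95 = 67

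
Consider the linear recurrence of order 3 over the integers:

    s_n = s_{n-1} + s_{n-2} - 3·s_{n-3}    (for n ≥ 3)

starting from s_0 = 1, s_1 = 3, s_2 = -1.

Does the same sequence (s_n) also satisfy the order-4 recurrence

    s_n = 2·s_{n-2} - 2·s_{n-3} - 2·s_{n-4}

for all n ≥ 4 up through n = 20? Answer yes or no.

Terms s_0..s_20: 1, 3, -1, -1, -11, -9, -17, 7, 17, 75, 71, 95, -59, -177, -521, -521, -511, 531, 1583, 3647, 3637
n=4: candidate gives -10, actual s_4 = -11 ✗

no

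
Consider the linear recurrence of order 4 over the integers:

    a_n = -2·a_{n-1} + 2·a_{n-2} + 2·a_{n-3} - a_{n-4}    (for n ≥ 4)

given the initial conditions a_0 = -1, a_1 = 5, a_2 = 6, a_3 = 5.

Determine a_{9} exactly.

-583

a_4 = -2·5 + 2·6 + 2·5 + -1·-1 = 13
a_5 = -2·13 + 2·5 + 2·6 + -1·5 = -9
a_6 = -2·-9 + 2·13 + 2·5 + -1·6 = 48
a_7 = -2·48 + 2·-9 + 2·13 + -1·5 = -93
a_8 = -2·-93 + 2·48 + 2·-9 + -1·13 = 251
a_9 = -2·251 + 2·-93 + 2·48 + -1·-9 = -583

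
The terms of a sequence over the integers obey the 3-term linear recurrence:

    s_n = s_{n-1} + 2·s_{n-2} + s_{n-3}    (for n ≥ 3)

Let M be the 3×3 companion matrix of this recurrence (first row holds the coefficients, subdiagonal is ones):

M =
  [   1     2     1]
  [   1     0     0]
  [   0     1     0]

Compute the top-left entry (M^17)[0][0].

269542

(M^17)[0][0] is the top entry after applying M 17 times to the unit state (1, 0, 0). Equivalently it is h_{19} for the auxiliary sequence (h_n) obeying the same recurrence with h_2 = 1 and h_i = 0 for 0 ≤ i < 2:
h_3 = 1·1 + 2·0 + 1·0 = 1
h_4 = 1·1 + 2·1 + 1·0 = 3
h_5 = 1·3 + 2·1 + 1·1 = 6
h_6 = 1·6 + 2·3 + 1·1 = 13
h_7 = 1·13 + 2·6 + 1·3 = 28
h_8 = 1·28 + 2·13 + 1·6 = 60
h_9 = 1·60 + 2·28 + 1·13 = 129
h_10 = 1·129 + 2·60 + 1·28 = 277
h_11 = 1·277 + 2·129 + 1·60 = 595
h_12 = 1·595 + 2·277 + 1·129 = 1278
h_13 = 1·1278 + 2·595 + 1·277 = 2745
h_14 = 1·2745 + 2·1278 + 1·595 = 5896
h_15 = 1·5896 + 2·2745 + 1·1278 = 12664
h_16 = 1·12664 + 2·5896 + 1·2745 = 27201
h_17 = 1·27201 + 2·12664 + 1·5896 = 58425
h_18 = 1·58425 + 2·27201 + 1·12664 = 125491
h_19 = 1·125491 + 2·58425 + 1·27201 = 269542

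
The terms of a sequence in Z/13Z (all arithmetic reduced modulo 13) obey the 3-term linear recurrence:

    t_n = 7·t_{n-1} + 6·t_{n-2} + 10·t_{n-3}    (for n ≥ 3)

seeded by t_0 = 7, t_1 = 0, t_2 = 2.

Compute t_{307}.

t_3 = 7·2 + 6·0 + 10·7 = 6
t_4 = 7·6 + 6·2 + 10·0 = 2
t_5 = 7·2 + 6·6 + 10·2 = 5
t_6 = 7·5 + 6·2 + 10·6 = 3
t_7 = 7·3 + 6·5 + 10·2 = 6
t_8 = 7·6 + 6·3 + 10·5 = 6
t_9 = 7·6 + 6·6 + 10·3 = 4
t_10 = 7·4 + 6·6 + 10·6 = 7
t_11 = 7·7 + 6·4 + 10·6 = 3
t_12 = 7·3 + 6·7 + 10·4 = 12
t_13 = 7·12 + 6·3 + 10·7 = 3
t_14 = 7·3 + 6·12 + 10·3 = 6
t_15 = 7·6 + 6·3 + 10·12 = 11
t_16 = 7·11 + 6·6 + 10·3 = 0
t_17 = 7·0 + 6·11 + 10·6 = 9
t_18 = 7·9 + 6·0 + 10·11 = 4
t_19 = 7·4 + 6·9 + 10·0 = 4
t_20 = 7·4 + 6·4 + 10·9 = 12
t_21 = 7·12 + 6·4 + 10·4 = 5
t_22 = 7·5 + 6·12 + 10·4 = 4
t_23 = 7·4 + 6·5 + 10·12 = 9
t_24 = 7·9 + 6·4 + 10·5 = 7
t_25 = 7·7 + 6·9 + 10·4 = 0
t_26 = 7·0 + 6·7 + 10·9 = 2
(t_24, t_25, t_26) = (7, 0, 2) = (t_0, t_1, t_2), so the sequence has period 24.
307 ≡ 19 (mod 24), hence t_307 = t_19 = 4.

4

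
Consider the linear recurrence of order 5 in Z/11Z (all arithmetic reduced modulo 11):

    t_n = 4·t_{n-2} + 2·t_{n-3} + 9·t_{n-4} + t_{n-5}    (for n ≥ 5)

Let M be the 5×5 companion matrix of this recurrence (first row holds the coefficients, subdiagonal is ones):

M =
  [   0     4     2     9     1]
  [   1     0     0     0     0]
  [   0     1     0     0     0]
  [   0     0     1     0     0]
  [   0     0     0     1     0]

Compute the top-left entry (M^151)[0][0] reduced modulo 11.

(M^151)[0][0] is the top entry after applying M 151 times to the unit state (1, 0, 0, 0, 0). Equivalently it is h_{155} for the auxiliary sequence (h_n) obeying the same recurrence with h_4 = 1 and h_i = 0 for 0 ≤ i < 4:
h_5 = 0·1 + 4·0 + 2·0 + 9·0 + 1·0 = 0
h_6 = 0·0 + 4·1 + 2·0 + 9·0 + 1·0 = 4
h_7 = 0·4 + 4·0 + 2·1 + 9·0 + 1·0 = 2
h_8 = 0·2 + 4·4 + 2·0 + 9·1 + 1·0 = 3
h_9 = 0·3 + 4·2 + 2·4 + 9·0 + 1·1 = 6
h_10 = 0·6 + 4·3 + 2·2 + 9·4 + 1·0 = 8
Continuing the recurrence:
  h_11 = 8;  h_12 = 7;  h_13 = 6;  h_14 = 1;  h_15 = 8;  h_16 = 10
  h_17 = 7;  h_18 = 5;  h_19 = 0;  h_20 = 0;  h_21 = 6;  h_22 = 8
  h_23 = 7;  h_24 = 0;  h_25 = 10;  h_26 = 4;  h_27 = 1;  h_28 = 10
  h_29 = 3;  h_30 = 0;  h_31 = 1;  h_32 = 9;  h_33 = 8;  h_34 = 8
  h_35 = 4;  h_36 = 9;  h_37 = 3;  h_38 = 3;  h_39 = 8;  h_40 = 4
  h_41 = 8;  h_42 = 7;  h_43 = 5;  h_44 = 0;  h_45 = 0;  h_46 = 4
  h_47 = 8;  h_48 = 10;  h_49 = 7;  h_50 = 4;  h_51 = 3;  h_52 = 7
  h_53 = 5;  h_54 = 0;  h_55 = 10;  h_56 = 10;  h_57 = 4;  h_58 = 10
  h_59 = 5;  h_60 = 5;  h_61 = 9;  h_62 = 3;  h_63 = 2;  h_64 = 3
  h_65 = 1;  h_66 = 8;  h_67 = 9;  h_68 = 8;  h_69 = 9;  h_70 = 2
  h_71 = 9;  h_72 = 8;  h_73 = 8;  h_74 = 0;  h_75 = 10;  h_76 = 9
  h_77 = 10;  h_78 = 9;  h_79 = 5;  h_80 = 4;  h_81 = 5;  h_82 = 7
  h_83 = 5;  h_84 = 2;  h_85 = 6;  h_86 = 9;  h_87 = 3;  h_88 = 5
  h_89 = 9;  h_90 = 3;  h_91 = 5;  h_92 = 1;  h_93 = 2;  h_94 = 6
  h_95 = 3;  h_96 = 9;  h_97 = 10;  h_98 = 10;  h_99 = 3;  h_100 = 1
  h_101 = 10;  h_102 = 0;  h_103 = 2;  h_104 = 10;  h_105 = 0;  h_106 = 10
  h_107 = 5;  h_108 = 0;  h_109 = 6;  h_110 = 1;  h_111 = 2;  h_112 = 10
  h_113 = 9;  h_114 = 4;  h_115 = 9;  h_116 = 5;  h_117 = 3;  h_118 = 6
  h_119 = 8;  h_120 = 7;  h_121 = 10;  h_122 = 2;  h_123 = 0;  h_124 = 0
  h_125 = 2;  h_126 = 6;  h_127 = 10;  h_128 = 6;  h_129 = 4;  h_130 = 1
  h_131 = 3;  h_132 = 10;  h_133 = 1;  h_134 = 4;  h_135 = 8;  h_136 = 1
  h_137 = 4;  h_138 = 2;  h_139 = 6;  h_140 = 0;  h_141 = 10;  h_142 = 1
  h_143 = 8;  h_144 = 8;  h_145 = 3;  h_146 = 1;  h_147 = 2;  h_148 = 2
  h_149 = 1;  h_150 = 2;  h_151 = 5;  h_152 = 8;  h_153 = 2
h_154 = 0·2 + 4·8 + 2·5 + 9·2 + 1·1 = 6
h_155 = 0·6 + 4·2 + 2·8 + 9·5 + 1·2 = 5

5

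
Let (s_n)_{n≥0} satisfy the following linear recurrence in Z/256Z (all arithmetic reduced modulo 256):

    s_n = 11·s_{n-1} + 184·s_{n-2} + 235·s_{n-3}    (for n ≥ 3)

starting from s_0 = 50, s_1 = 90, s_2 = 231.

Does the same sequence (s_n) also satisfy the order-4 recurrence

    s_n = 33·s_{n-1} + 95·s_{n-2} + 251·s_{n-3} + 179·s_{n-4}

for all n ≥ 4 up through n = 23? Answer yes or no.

Terms s_0..s_23: 50, 90, 231, 131, 71, 66, 31, 242, 68, 81, 129, 47, 24, 59, 238, 170, 135, 119, 51, 166, 7, 110, 36, 9
n=4: candidate gives 208, actual s_4 = 71 ✗

no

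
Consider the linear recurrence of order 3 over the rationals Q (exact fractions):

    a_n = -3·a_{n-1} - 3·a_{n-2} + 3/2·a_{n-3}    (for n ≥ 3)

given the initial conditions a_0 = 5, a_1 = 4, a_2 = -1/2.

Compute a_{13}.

-16929/8

a_3 = -3·-1/2 + -3·4 + 3/2·5 = -3
a_4 = -3·-3 + -3·-1/2 + 3/2·4 = 33/2
a_5 = -3·33/2 + -3·-3 + 3/2·-1/2 = -165/4
a_6 = -3·-165/4 + -3·33/2 + 3/2·-3 = 279/4
a_7 = -3·279/4 + -3·-165/4 + 3/2·33/2 = -243/4
a_8 = -3·-243/4 + -3·279/4 + 3/2·-165/4 = -711/8
a_9 = -3·-711/8 + -3·-243/4 + 3/2·279/4 = 1107/2
a_10 = -3·1107/2 + -3·-711/8 + 3/2·-243/4 = -1485
a_11 = -3·-1485 + -3·1107/2 + 3/2·-711/8 = 42579/16
a_12 = -3·42579/16 + -3·-1485 + 3/2·1107/2 = -43173/16
a_13 = -3·-43173/16 + -3·42579/16 + 3/2·-1485 = -16929/8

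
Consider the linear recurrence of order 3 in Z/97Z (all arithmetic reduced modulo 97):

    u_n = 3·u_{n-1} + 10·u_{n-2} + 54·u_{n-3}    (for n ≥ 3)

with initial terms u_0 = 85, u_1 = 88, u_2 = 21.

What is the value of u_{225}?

83

u_3 = 3·21 + 10·88 + 54·85 = 4
u_4 = 3·4 + 10·21 + 54·88 = 27
u_5 = 3·27 + 10·4 + 54·21 = 91
u_6 = 3·91 + 10·27 + 54·4 = 80
u_7 = 3·80 + 10·91 + 54·27 = 86
u_8 = 3·86 + 10·80 + 54·91 = 55
Continuing the recurrence:
  u_9 = 10;  u_10 = 83;  u_11 = 21;  u_12 = 75;  u_13 = 67;  u_14 = 48
  u_15 = 14;  u_16 = 66;  u_17 = 20;  u_18 = 21;  u_19 = 44;  u_20 = 64
  u_21 = 20;  u_22 = 69;  u_23 = 80;  u_24 = 70;  u_25 = 80;  u_26 = 22
  u_27 = 87;  u_28 = 48;  u_29 = 68;  u_30 = 47;  u_31 = 18;  u_32 = 25
  u_33 = 77;  u_34 = 95;  u_35 = 77;  u_36 = 4;  u_37 = 92;  u_38 = 12
  u_39 = 8;  u_40 = 68;  u_41 = 59;  u_42 = 28;  u_43 = 78;  u_44 = 14
  u_45 = 6;  u_46 = 5;  u_47 = 55;  u_48 = 54;  u_49 = 12;  u_50 = 54
  u_51 = 94;  u_52 = 15;  u_53 = 21;  u_54 = 51;  u_55 = 9;  u_56 = 22
  u_57 = 0;  u_58 = 27;  u_59 = 8;  u_60 = 3;  u_61 = 92;  u_62 = 59
  u_63 = 95;  u_64 = 23;  u_65 = 34;  u_66 = 30;  u_67 = 23;  u_68 = 71
  u_69 = 26;  u_70 = 90;  u_71 = 96;  u_72 = 70;  u_73 = 16;  u_74 = 15
  u_75 = 8;  u_76 = 68;  u_77 = 27;  u_78 = 29;  u_79 = 52;  u_80 = 61
  u_81 = 38;  u_82 = 40;  u_83 = 11;  u_84 = 60;  u_85 = 25;  u_86 = 8
  u_87 = 22;  u_88 = 41;  u_89 = 96;  u_90 = 43;  u_91 = 5;  u_92 = 3
  u_93 = 53;  u_94 = 71;  u_95 = 32;  u_96 = 79;  u_97 = 26;  u_98 = 74
  u_99 = 92;  u_100 = 92;  u_101 = 51;  u_102 = 27;  u_103 = 30;  u_104 = 10
  u_105 = 42;  u_106 = 3;  u_107 = 96;  u_108 = 64;  u_109 = 53;  u_110 = 66
  u_111 = 13;  u_112 = 69;  u_113 = 21;  u_114 = 0;  u_115 = 56;  u_116 = 41
  u_117 = 4;  u_118 = 51;  u_119 = 79;  u_120 = 90;  u_121 = 31;  u_122 = 21
  u_123 = 92;  u_124 = 26;  u_125 = 95;  u_126 = 81;  u_127 = 75;  u_128 = 54
  u_129 = 48;  u_130 = 78;  u_131 = 41;  u_132 = 3;  u_133 = 72;  u_134 = 35
  u_135 = 17;  u_136 = 21;  u_137 = 86;  u_138 = 28;  u_139 = 41;  u_140 = 3
  u_141 = 88;  u_142 = 83;  u_143 = 30;  u_144 = 46;  u_145 = 70;  u_146 = 59
  u_147 = 63;  u_148 = 0;  u_149 = 33;  u_150 = 9;  u_151 = 66;  u_152 = 33
  u_153 = 81;  u_154 = 63;  u_155 = 65;  u_156 = 58;  u_157 = 55;  u_158 = 84
  u_159 = 54;  u_160 = 92;  u_161 = 17;  u_162 = 7;  u_163 = 18;  u_164 = 72
  u_165 = 95;  u_166 = 37;  u_167 = 2;  u_168 = 74;  u_169 = 9;  u_170 = 2
  u_171 = 18;  u_172 = 75;  u_173 = 28;  u_174 = 60;  u_175 = 48;  u_176 = 25
  u_177 = 12;  u_178 = 65;  u_179 = 16;  u_180 = 85;  u_181 = 45;  u_182 = 6
  u_183 = 14;  u_184 = 10;  u_185 = 9;  u_186 = 10;  u_187 = 78;  u_188 = 44
  u_189 = 94;  u_190 = 84;  u_191 = 76;  u_192 = 33;  u_193 = 60;  u_194 = 55
  u_195 = 25;  u_196 = 82;  u_197 = 71;  u_198 = 55;  u_199 = 65;  u_200 = 20
  u_201 = 91;  u_202 = 6;  u_203 = 68;  u_204 = 37;  u_205 = 48;  u_206 = 15
  u_207 = 1;  u_208 = 29;  u_209 = 34;  u_210 = 58;  u_211 = 43;  u_212 = 23
  u_213 = 42;  u_214 = 59;  u_215 = 93;  u_216 = 33;  u_217 = 44;  u_218 = 52
  u_219 = 50;  u_220 = 39;  u_221 = 30;  u_222 = 76;  u_223 = 15
u_224 = 3·15 + 10·76 + 54·30 = 0
u_225 = 3·0 + 10·15 + 54·76 = 83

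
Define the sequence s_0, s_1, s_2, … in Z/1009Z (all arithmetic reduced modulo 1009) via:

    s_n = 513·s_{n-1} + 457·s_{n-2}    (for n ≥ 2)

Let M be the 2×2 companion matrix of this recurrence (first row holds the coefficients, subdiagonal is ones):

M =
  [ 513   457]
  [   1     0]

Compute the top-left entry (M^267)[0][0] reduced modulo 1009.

(M^267)[0][0] is the top entry after applying M 267 times to the unit state (1, 0). Equivalently it is h_{268} for the auxiliary sequence (h_n) obeying the same recurrence with h_1 = 1 and h_i = 0 for 0 ≤ i < 1:
h_2 = 513·1 + 457·0 = 513
h_3 = 513·513 + 457·1 = 277
h_4 = 513·277 + 457·513 = 185
h_5 = 513·185 + 457·277 = 523
h_6 = 513·523 + 457·185 = 703
h_7 = 513·703 + 457·523 = 304
h_8 = 513·304 + 457·703 = 975
h_9 = 513·975 + 457·304 = 406
h_10 = 513·406 + 457·975 = 21
h_11 = 513·21 + 457·406 = 569
h_12 = 513·569 + 457·21 = 812
h_13 = 513·812 + 457·569 = 559
h_14 = 513·559 + 457·812 = 992
h_15 = 513·992 + 457·559 = 546
h_16 = 513·546 + 457·992 = 908
h_17 = 513·908 + 457·546 = 954
h_18 = 513·954 + 457·908 = 294
h_19 = 513·294 + 457·954 = 571
h_20 = 513·571 + 457·294 = 474
h_21 = 513·474 + 457·571 = 618
h_22 = 513·618 + 457·474 = 900
h_23 = 513·900 + 457·618 = 493
h_24 = 513·493 + 457·900 = 287
h_25 = 513·287 + 457·493 = 211
h_26 = 513·211 + 457·287 = 269
h_27 = 513·269 + 457·211 = 336
h_28 = 513·336 + 457·269 = 673
h_29 = 513·673 + 457·336 = 355
h_30 = 513·355 + 457·673 = 311
h_31 = 513·311 + 457·355 = 916
h_32 = 513·916 + 457·311 = 581
h_33 = 513·581 + 457·916 = 275
h_34 = 513·275 + 457·581 = 974
h_35 = 513·974 + 457·275 = 766
h_36 = 513·766 + 457·974 = 606
h_37 = 513·606 + 457·766 = 45
h_38 = 513·45 + 457·606 = 354
h_39 = 513·354 + 457·45 = 367
h_40 = 513·367 + 457·354 = 935
h_41 = 513·935 + 457·367 = 605
h_42 = 513·605 + 457·935 = 81
h_43 = 513·81 + 457·605 = 203
h_44 = 513·203 + 457·81 = 905
h_45 = 513·905 + 457·203 = 68
h_46 = 513·68 + 457·905 = 473
h_47 = 513·473 + 457·68 = 286
h_48 = 513·286 + 457·473 = 648
h_49 = 513·648 + 457·286 = 1004
h_50 = 513·1004 + 457·648 = 961
h_51 = 513·961 + 457·1004 = 334
h_52 = 513·334 + 457·961 = 74
h_53 = 513·74 + 457·334 = 908
h_54 = 513·908 + 457·74 = 167
h_55 = 513·167 + 457·908 = 163
h_56 = 513·163 + 457·167 = 516
h_57 = 513·516 + 457·163 = 175
h_58 = 513·175 + 457·516 = 689
h_59 = 513·689 + 457·175 = 571
h_60 = 513·571 + 457·689 = 378
h_61 = 513·378 + 457·571 = 811
h_62 = 513·811 + 457·378 = 542
h_63 = 513·542 + 457·811 = 895
h_64 = 513·895 + 457·542 = 529
h_65 = 513·529 + 457·895 = 326
h_66 = 513·326 + 457·529 = 346
h_67 = 513·346 + 457·326 = 573
h_68 = 513·573 + 457·346 = 39
h_69 = 513·39 + 457·573 = 357
h_70 = 513·357 + 457·39 = 173
h_71 = 513·173 + 457·357 = 657
h_72 = 513·657 + 457·173 = 394
h_73 = 513·394 + 457·657 = 898
h_74 = 513·898 + 457·394 = 17
h_75 = 513·17 + 457·898 = 372
h_76 = 513·372 + 457·17 = 841
h_77 = 513·841 + 457·372 = 73
h_78 = 513·73 + 457·841 = 24
h_79 = 513·24 + 457·73 = 268
h_80 = 513·268 + 457·24 = 129
h_81 = 513·129 + 457·268 = 979
h_82 = 513·979 + 457·129 = 176
h_83 = 513·176 + 457·979 = 903
h_84 = 513·903 + 457·176 = 829
h_85 = 513·829 + 457·903 = 478
h_86 = 513·478 + 457·829 = 505
h_87 = 513·505 + 457·478 = 254
h_88 = 513·254 + 457·505 = 874
h_89 = 513·874 + 457·254 = 409
h_90 = 513·409 + 457·874 = 808
h_91 = 513·808 + 457·409 = 53
h_92 = 513·53 + 457·808 = 917
h_93 = 513·917 + 457·53 = 232
h_94 = 513·232 + 457·917 = 288
h_95 = 513·288 + 457·232 = 509
h_96 = 513·509 + 457·288 = 232
h_97 = 513·232 + 457·509 = 497
h_98 = 513·497 + 457·232 = 772
h_99 = 513·772 + 457·497 = 612
h_100 = 513·612 + 457·772 = 820
h_101 = 513·820 + 457·612 = 98
h_102 = 513·98 + 457·820 = 225
h_103 = 513·225 + 457·98 = 789
h_104 = 513·789 + 457·225 = 55
h_105 = 513·55 + 457·789 = 323
h_106 = 513·323 + 457·55 = 133
h_107 = 513·133 + 457·323 = 923
h_108 = 513·923 + 457·133 = 519
h_109 = 513·519 + 457·923 = 929
h_110 = 513·929 + 457·519 = 397
h_111 = 513·397 + 457·929 = 616
h_112 = 513·616 + 457·397 = 0
h_113 = 513·0 + 457·616 = 1
(h_112, h_113) = (0, 1) = (h_0, h_1), so the sequence has period 112.
268 ≡ 44 (mod 112), hence h_268 = h_44 = 905.

905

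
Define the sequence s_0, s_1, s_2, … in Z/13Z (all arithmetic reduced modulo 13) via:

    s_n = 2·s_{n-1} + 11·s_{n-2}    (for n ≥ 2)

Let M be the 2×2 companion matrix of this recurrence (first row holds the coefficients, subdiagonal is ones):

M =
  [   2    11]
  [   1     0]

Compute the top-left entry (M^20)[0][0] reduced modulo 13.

3

(M^20)[0][0] is the top entry after applying M 20 times to the unit state (1, 0). Equivalently it is h_{21} for the auxiliary sequence (h_n) obeying the same recurrence with h_1 = 1 and h_i = 0 for 0 ≤ i < 1:
h_2 = 2·1 + 11·0 = 2
h_3 = 2·2 + 11·1 = 2
h_4 = 2·2 + 11·2 = 0
h_5 = 2·0 + 11·2 = 9
h_6 = 2·9 + 11·0 = 5
h_7 = 2·5 + 11·9 = 5
h_8 = 2·5 + 11·5 = 0
h_9 = 2·0 + 11·5 = 3
h_10 = 2·3 + 11·0 = 6
h_11 = 2·6 + 11·3 = 6
h_12 = 2·6 + 11·6 = 0
h_13 = 2·0 + 11·6 = 1
h_14 = 2·1 + 11·0 = 2
h_15 = 2·2 + 11·1 = 2
h_16 = 2·2 + 11·2 = 0
h_17 = 2·0 + 11·2 = 9
h_18 = 2·9 + 11·0 = 5
h_19 = 2·5 + 11·9 = 5
h_20 = 2·5 + 11·5 = 0
h_21 = 2·0 + 11·5 = 3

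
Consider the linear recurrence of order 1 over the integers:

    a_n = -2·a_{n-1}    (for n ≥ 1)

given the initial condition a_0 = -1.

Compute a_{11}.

a_1 = -2·-1 = 2
a_2 = -2·2 = -4
a_3 = -2·-4 = 8
a_4 = -2·8 = -16
a_5 = -2·-16 = 32
a_6 = -2·32 = -64
a_7 = -2·-64 = 128
a_8 = -2·128 = -256
a_9 = -2·-256 = 512
a_10 = -2·512 = -1024
a_11 = -2·-1024 = 2048

2048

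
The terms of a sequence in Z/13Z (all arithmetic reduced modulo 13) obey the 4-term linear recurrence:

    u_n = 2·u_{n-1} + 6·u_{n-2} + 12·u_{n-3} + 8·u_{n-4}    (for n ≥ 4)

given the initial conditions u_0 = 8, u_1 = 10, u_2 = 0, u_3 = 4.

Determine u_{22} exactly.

0

u_4 = 2·4 + 6·0 + 12·10 + 8·8 = 10
u_5 = 2·10 + 6·4 + 12·0 + 8·10 = 7
u_6 = 2·7 + 6·10 + 12·4 + 8·0 = 5
u_7 = 2·5 + 6·7 + 12·10 + 8·4 = 9
u_8 = 2·9 + 6·5 + 12·7 + 8·10 = 4
u_9 = 2·4 + 6·9 + 12·5 + 8·7 = 9
u_10 = 2·9 + 6·4 + 12·9 + 8·5 = 8
u_11 = 2·8 + 6·9 + 12·4 + 8·9 = 8
u_12 = 2·8 + 6·8 + 12·9 + 8·4 = 9
u_13 = 2·9 + 6·8 + 12·8 + 8·9 = 0
u_14 = 2·0 + 6·9 + 12·8 + 8·8 = 6
u_15 = 2·6 + 6·0 + 12·9 + 8·8 = 2
u_16 = 2·2 + 6·6 + 12·0 + 8·9 = 8
u_17 = 2·8 + 6·2 + 12·6 + 8·0 = 9
u_18 = 2·9 + 6·8 + 12·2 + 8·6 = 8
u_19 = 2·8 + 6·9 + 12·8 + 8·2 = 0
u_20 = 2·0 + 6·8 + 12·9 + 8·8 = 12
u_21 = 2·12 + 6·0 + 12·8 + 8·9 = 10
u_22 = 2·10 + 6·12 + 12·0 + 8·8 = 0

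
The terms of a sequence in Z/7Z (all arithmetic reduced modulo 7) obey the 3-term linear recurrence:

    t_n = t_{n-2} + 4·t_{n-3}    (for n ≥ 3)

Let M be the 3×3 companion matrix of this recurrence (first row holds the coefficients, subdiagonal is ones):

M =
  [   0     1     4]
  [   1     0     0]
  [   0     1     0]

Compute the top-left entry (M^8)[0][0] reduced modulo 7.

(M^8)[0][0] is the top entry after applying M 8 times to the unit state (1, 0, 0). Equivalently it is h_{10} for the auxiliary sequence (h_n) obeying the same recurrence with h_2 = 1 and h_i = 0 for 0 ≤ i < 2:
h_3 = 0·1 + 1·0 + 4·0 = 0
h_4 = 0·0 + 1·1 + 4·0 = 1
h_5 = 0·1 + 1·0 + 4·1 = 4
h_6 = 0·4 + 1·1 + 4·0 = 1
h_7 = 0·1 + 1·4 + 4·1 = 1
h_8 = 0·1 + 1·1 + 4·4 = 3
h_9 = 0·3 + 1·1 + 4·1 = 5
h_10 = 0·5 + 1·3 + 4·1 = 0

0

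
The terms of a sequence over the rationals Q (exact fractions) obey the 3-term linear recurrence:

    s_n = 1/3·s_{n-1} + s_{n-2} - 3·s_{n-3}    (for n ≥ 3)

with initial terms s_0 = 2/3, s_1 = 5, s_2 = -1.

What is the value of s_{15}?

1850367734/1594323

s_3 = 1/3·-1 + 1·5 + -3·2/3 = 8/3
s_4 = 1/3·8/3 + 1·-1 + -3·5 = -136/9
s_5 = 1/3·-136/9 + 1·8/3 + -3·-1 = 17/27
s_6 = 1/3·17/27 + 1·-136/9 + -3·8/3 = -1855/81
s_7 = 1/3·-1855/81 + 1·17/27 + -3·-136/9 = 9314/243
s_8 = 1/3·9314/243 + 1·-1855/81 + -3·17/27 = -8758/729
s_9 = 1/3·-8758/729 + 1·9314/243 + -3·-1855/81 = 225323/2187
s_10 = 1/3·225323/2187 + 1·-8758/729 + -3·9314/243 = -607933/6561
s_11 = 1/3·-607933/6561 + 1·225323/2187 + -3·-8758/729 = 2129372/19683
s_12 = 1/3·2129372/19683 + 1·-607933/6561 + -3·225323/2187 = -21593188/59049
s_13 = 1/3·-21593188/59049 + 1·2129372/19683 + -3·-607933/6561 = 46813733/177147
s_14 = 1/3·46813733/177147 + 1·-21593188/59049 + -3·2129372/19683 = -320004091/531441
s_15 = 1/3·-320004091/531441 + 1·46813733/177147 + -3·-21593188/59049 = 1850367734/1594323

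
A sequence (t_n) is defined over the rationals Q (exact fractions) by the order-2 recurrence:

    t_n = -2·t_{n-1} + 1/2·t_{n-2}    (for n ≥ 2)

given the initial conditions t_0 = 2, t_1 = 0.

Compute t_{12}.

86329/32

t_2 = -2·0 + 1/2·2 = 1
t_3 = -2·1 + 1/2·0 = -2
t_4 = -2·-2 + 1/2·1 = 9/2
t_5 = -2·9/2 + 1/2·-2 = -10
t_6 = -2·-10 + 1/2·9/2 = 89/4
t_7 = -2·89/4 + 1/2·-10 = -99/2
t_8 = -2·-99/2 + 1/2·89/4 = 881/8
t_9 = -2·881/8 + 1/2·-99/2 = -245
t_10 = -2·-245 + 1/2·881/8 = 8721/16
t_11 = -2·8721/16 + 1/2·-245 = -9701/8
t_12 = -2·-9701/8 + 1/2·8721/16 = 86329/32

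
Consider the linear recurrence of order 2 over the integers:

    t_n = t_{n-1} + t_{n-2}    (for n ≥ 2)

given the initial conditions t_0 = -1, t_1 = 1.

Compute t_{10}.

t_2 = 1·1 + 1·-1 = 0
t_3 = 1·0 + 1·1 = 1
t_4 = 1·1 + 1·0 = 1
t_5 = 1·1 + 1·1 = 2
t_6 = 1·2 + 1·1 = 3
t_7 = 1·3 + 1·2 = 5
t_8 = 1·5 + 1·3 = 8
t_9 = 1·8 + 1·5 = 13
t_10 = 1·13 + 1·8 = 21

21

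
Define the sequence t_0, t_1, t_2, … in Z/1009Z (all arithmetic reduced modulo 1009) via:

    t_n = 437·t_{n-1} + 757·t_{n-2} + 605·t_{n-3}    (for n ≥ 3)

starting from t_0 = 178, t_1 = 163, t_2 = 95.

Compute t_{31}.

77

t_3 = 437·95 + 757·163 + 605·178 = 166
t_4 = 437·166 + 757·95 + 605·163 = 912
t_5 = 437·912 + 757·166 + 605·95 = 497
t_6 = 437·497 + 757·912 + 605·166 = 12
t_7 = 437·12 + 757·497 + 605·912 = 917
t_8 = 437·917 + 757·12 + 605·497 = 162
t_9 = 437·162 + 757·917 + 605·12 = 338
t_10 = 437·338 + 757·162 + 605·917 = 772
t_11 = 437·772 + 757·338 + 605·162 = 75
t_12 = 437·75 + 757·772 + 605·338 = 343
t_13 = 437·343 + 757·75 + 605·772 = 723
t_14 = 437·723 + 757·343 + 605·75 = 442
t_15 = 437·442 + 757·723 + 605·343 = 529
t_16 = 437·529 + 757·442 + 605·723 = 236
t_17 = 437·236 + 757·529 + 605·442 = 119
t_18 = 437·119 + 757·236 + 605·529 = 795
t_19 = 437·795 + 757·119 + 605·236 = 103
t_20 = 437·103 + 757·795 + 605·119 = 413
t_21 = 437·413 + 757·103 + 605·795 = 839
t_22 = 437·839 + 757·413 + 605·103 = 993
t_23 = 437·993 + 757·839 + 605·413 = 166
t_24 = 437·166 + 757·993 + 605·839 = 967
t_25 = 437·967 + 757·166 + 605·993 = 764
t_26 = 437·764 + 757·967 + 605·166 = 922
t_27 = 437·922 + 757·764 + 605·967 = 329
t_28 = 437·329 + 757·922 + 605·764 = 319
t_29 = 437·319 + 757·329 + 605·922 = 833
t_30 = 437·833 + 757·319 + 605·329 = 376
t_31 = 437·376 + 757·833 + 605·319 = 77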